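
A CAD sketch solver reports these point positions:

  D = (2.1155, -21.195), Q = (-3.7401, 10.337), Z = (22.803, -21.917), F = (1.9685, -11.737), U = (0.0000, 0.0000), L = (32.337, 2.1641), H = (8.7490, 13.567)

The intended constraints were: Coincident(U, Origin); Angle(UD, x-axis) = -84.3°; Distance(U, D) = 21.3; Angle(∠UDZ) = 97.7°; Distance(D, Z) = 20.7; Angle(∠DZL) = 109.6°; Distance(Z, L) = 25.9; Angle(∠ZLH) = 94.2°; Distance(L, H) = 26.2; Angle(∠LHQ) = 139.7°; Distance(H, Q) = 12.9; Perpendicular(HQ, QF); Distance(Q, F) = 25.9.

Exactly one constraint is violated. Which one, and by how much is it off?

Distance(Q, F) = 25.9 — off by 3.10.

U = (0.00, 0.00) ✓; UD at -84.30° ✓; |UD| = 21.30 ✓; ∠UDZ = 97.70° ✓; |DZ| = 20.70 ✓; ∠DZL = 109.6° ✓; |ZL| = 25.90 ✓; ∠ZLH = 94.20° ✓; |LH| = 26.20 ✓; ∠LHQ = 139.7° ✓; |HQ| = 12.90 ✓; ∠(HQ, QF) = 90.00° ✓; |QF| = 22.80 ✗.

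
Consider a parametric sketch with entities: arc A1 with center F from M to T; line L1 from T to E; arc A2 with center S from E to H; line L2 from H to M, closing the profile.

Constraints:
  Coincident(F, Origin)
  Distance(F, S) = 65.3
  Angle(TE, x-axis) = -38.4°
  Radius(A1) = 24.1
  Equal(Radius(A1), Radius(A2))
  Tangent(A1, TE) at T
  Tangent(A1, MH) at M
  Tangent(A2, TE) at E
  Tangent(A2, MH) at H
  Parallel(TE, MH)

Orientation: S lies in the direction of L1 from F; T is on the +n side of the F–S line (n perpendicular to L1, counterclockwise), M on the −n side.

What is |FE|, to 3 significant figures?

69.6

Tangency of A1 to both parallel lines with radius 24.1 puts T and M at F ± 24.1·n: T = (15.0, 18.9), M = (-15.0, -18.9). Equal radii place E and H the same way about S: E = S + 24.1·n = (66.1, -21.7), H = S − 24.1·n = (36.2, -59.4). Then |FE| = |E − F| = 69.6.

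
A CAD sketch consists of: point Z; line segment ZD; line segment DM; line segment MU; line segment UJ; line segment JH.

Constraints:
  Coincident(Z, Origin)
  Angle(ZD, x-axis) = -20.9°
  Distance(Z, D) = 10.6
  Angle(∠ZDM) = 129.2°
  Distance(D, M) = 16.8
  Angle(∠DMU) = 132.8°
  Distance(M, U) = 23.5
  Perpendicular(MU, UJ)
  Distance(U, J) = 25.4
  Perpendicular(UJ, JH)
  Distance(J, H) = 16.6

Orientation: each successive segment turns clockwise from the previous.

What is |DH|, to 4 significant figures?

22.50

Z is at the origin; ZD runs at -20.9° with length 10.6, so D = (9.903, -3.781). ∠ZDM = 129.2° gives DM at -71.70° from the x-axis; with |DM| = 16.8, M = (15.18, -19.73). ∠DMU = 132.8° gives MU at -118.9° from the x-axis; with |MU| = 23.5, U = (3.821, -40.31). The perpendicularity gives UJ at right angles to MU, so UJ runs at 151.1°; with |UJ| = 25.4, J = (-18.42, -28.03). The perpendicularity gives JH at right angles to UJ, so JH runs at 61.10°; with |JH| = 16.6, H = (-10.39, -13.50). Then |DH| = |H − D| = 22.50.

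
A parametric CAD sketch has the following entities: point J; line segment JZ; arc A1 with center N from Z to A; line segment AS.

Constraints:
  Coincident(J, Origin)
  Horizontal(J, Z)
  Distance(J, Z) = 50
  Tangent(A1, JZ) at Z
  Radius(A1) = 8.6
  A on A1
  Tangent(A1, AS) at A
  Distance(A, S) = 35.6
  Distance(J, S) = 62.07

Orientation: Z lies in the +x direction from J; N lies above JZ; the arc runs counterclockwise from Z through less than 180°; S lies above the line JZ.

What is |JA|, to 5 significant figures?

59.098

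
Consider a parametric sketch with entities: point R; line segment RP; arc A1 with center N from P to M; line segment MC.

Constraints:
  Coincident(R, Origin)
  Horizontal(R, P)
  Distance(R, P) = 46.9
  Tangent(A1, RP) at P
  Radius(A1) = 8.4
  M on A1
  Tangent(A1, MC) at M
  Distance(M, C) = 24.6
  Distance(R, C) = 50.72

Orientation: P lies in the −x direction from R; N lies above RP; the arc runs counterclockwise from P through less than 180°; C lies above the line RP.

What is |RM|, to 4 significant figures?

39.41

Checks: R = (0.00, 0.00) ✓; |NM| = 8.400 ✓; ∠(NM, MC) = 90.00° ✓; |MC| = 24.60 ✓; |RC| = 50.72 ✓.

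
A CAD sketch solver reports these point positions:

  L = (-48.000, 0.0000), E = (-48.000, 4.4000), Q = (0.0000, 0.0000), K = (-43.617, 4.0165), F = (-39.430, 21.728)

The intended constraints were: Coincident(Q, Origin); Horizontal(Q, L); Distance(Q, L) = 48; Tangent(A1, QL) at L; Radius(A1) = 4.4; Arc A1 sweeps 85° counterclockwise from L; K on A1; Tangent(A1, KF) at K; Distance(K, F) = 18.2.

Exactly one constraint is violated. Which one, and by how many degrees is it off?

Tangent(A1, KF) at K — off by 8.30°.

Q = (0.00, 0.00) ✓; Q.y = 0.00, L.y = 0.00 ✓; |QL| = 48.00 ✓; ∠(EL, LQ) = 90.00° ✓; |EL| = 4.400 ✓; bearing(E→K) − bearing(E→L) = 85.00° ✓; |EK| = 4.400 ✓; ∠(EK, KF) = 98.30° ✗; |KF| = 18.20 ✓.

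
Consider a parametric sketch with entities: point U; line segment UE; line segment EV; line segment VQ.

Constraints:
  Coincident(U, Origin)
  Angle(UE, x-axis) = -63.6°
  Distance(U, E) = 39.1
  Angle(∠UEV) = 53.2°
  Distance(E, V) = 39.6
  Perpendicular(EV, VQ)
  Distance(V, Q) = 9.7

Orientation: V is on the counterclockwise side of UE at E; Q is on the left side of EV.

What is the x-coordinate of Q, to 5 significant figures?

26.582

∠UEV = 53.2°, so EV runs at -63.6° + (180° − 53.2°) = 63.200° from the x-axis; with |EV| = 39.6, V = E + 39.6·(cos 63.200°, sin 63.200°) = (35.240, 0.32407). EV is perpendicular to VQ; with |VQ| = 9.7 on the left of EV, Q = V + 9.7·(-0.89259, 0.45088) = (26.582, 4.6976). So Q.x = 26.582.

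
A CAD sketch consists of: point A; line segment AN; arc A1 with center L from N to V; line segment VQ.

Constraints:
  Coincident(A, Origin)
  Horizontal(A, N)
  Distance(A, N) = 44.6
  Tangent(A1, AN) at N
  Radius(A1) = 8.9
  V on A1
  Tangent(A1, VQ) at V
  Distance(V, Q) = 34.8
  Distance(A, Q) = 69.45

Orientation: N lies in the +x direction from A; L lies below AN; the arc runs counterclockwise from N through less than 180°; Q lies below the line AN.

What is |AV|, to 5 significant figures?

39.197

Checks: |LV| = 8.900 ✓; ∠(LV, VQ) = 90.00° ✓; |VQ| = 34.80 ✓; |AQ| = 69.45 ✓.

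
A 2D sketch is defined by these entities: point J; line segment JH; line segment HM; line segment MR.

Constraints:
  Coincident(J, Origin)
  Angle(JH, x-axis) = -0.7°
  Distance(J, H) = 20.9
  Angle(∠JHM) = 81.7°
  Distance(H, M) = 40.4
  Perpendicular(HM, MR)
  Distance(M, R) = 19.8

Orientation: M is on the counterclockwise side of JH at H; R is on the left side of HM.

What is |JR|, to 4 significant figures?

37.39

J is at the origin; JH runs at -0.7° with length 20.9, so H = 20.9·(cos -0.7°, sin -0.7°) = (20.90, -0.2553). ∠JHM = 81.7°, so HM runs at -0.7° + (180° − 81.7°) = 97.60° from the x-axis; with |HM| = 40.4, M = H + 40.4·(cos 97.60°, sin 97.60°) = (15.56, 39.79). HM ⟂ MR; with |MR| = 19.8 on the left of HM, R = M + 19.8·(-0.9912, -0.1323) = (-4.071, 37.17). Then |JR| = |R − J| = 37.39.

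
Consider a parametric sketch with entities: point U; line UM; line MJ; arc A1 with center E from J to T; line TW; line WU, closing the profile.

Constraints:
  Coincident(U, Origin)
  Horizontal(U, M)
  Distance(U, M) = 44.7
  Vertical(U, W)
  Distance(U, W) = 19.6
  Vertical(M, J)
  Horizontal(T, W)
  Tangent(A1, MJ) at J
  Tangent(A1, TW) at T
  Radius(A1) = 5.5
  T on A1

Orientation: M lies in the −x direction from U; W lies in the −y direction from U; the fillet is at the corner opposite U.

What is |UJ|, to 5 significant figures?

46.871

The virtual corner opposite U is at (-44.700, -19.600). The tangent condition forces EJ to be normal to MJ and tangency of A1 to TW means the radius ET is perpendicular to TW, with radius 5.5, so the center E sits 5.5 in from both sides at E = (-39.200, -14.100). That places the tangent points at J = (-44.700, -14.100) on MJ and T = (-39.200, -19.600) on TW. Then |UJ| = |J − U| = 46.871.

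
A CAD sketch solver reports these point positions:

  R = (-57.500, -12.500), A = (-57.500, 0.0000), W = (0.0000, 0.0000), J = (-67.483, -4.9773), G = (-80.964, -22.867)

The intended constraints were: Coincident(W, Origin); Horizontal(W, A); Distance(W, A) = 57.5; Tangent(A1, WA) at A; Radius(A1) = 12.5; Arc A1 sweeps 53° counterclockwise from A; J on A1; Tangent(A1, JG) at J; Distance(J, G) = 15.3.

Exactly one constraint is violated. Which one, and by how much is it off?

Distance(J, G) = 15.3 — off by 7.10.

W = (0.00, 0.00) ✓; W.y = 0.00, A.y = 0.00 ✓; |WA| = 57.50 ✓; ∠(RA, AW) = 90.00° ✓; |RA| = 12.50 ✓; bearing(R→J) − bearing(R→A) = 53.00° ✓; |RJ| = 12.50 ✓; ∠(RJ, JG) = 90.00° ✓; |JG| = 22.40 ✗.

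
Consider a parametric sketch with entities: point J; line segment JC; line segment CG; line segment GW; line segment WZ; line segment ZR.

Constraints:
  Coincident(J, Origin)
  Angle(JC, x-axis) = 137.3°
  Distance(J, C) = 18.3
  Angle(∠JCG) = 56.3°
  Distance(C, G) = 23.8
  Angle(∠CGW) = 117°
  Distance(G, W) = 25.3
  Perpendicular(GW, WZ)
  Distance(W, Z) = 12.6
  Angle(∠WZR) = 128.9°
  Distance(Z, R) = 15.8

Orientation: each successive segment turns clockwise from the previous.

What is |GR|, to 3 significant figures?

26.0

J is at the origin; JC runs at 137.3° with length 18.3, so C = (-13.4, 12.4). ∠JCG = 56.3° gives CG at 13.6° from the x-axis; with |CG| = 23.8, G = (9.68, 18.0). ∠CGW = 117.0° gives GW at -49.4° from the x-axis; with |GW| = 25.3, W = (26.1, -1.20). GW ⟂ WZ, so WZ runs at -139°; with |WZ| = 12.6, Z = (16.6, -9.40). ∠WZR = 128.9° gives ZR at 170° from the x-axis; with |ZR| = 15.8, R = (1.05, -6.52). Then |GR| = |R − G| = 26.0.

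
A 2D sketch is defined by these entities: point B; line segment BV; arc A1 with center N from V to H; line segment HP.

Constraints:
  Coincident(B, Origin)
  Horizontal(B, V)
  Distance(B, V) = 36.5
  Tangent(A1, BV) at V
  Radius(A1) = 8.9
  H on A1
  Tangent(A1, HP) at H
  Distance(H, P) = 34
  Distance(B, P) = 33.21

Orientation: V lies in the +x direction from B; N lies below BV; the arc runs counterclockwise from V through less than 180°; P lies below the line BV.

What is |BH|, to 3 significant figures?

29.4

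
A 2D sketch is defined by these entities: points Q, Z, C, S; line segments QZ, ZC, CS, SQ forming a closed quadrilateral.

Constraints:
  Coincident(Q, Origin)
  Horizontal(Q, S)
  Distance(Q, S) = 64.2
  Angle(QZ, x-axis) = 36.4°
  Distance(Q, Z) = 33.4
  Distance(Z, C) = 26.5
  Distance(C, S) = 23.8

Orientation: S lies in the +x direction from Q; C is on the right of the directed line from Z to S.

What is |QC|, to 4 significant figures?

40.67

Checks: Q = (0.00, 0.00) ✓; |ZC| = 26.50 ✓; |CS| = 23.80 ✓.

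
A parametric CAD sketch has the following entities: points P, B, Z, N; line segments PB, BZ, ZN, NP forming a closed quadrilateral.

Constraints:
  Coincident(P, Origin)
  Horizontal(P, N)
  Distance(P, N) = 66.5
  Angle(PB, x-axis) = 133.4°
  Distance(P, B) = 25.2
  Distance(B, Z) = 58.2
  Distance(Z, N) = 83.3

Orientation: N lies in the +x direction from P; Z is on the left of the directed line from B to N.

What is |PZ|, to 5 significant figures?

68.008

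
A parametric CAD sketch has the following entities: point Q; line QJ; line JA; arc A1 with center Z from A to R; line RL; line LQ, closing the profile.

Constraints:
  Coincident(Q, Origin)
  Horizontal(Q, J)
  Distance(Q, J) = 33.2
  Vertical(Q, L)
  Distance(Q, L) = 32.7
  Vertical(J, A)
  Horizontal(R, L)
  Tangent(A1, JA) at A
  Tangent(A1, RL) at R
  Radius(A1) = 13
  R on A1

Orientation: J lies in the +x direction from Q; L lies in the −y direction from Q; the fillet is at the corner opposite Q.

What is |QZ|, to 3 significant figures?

28.2

Q is at the origin; Q and J share the same y with |QJ| = 33.2 and J on the +x side, so J = (33.2, 0.00). QL is vertical with |QL| = 32.7 and L on the −y side, so L = (0.00, -32.7). The virtual corner opposite Q is at (33.2, -32.7). Tangency of A1 to JA means the radius ZA is perpendicular to JA and tangency of A1 to RL means the radius ZR is perpendicular to RL, with radius 13.0, so the center Z sits 13.0 in from both sides at Z = (20.2, -19.7). Then |QZ| = |Z − Q| = 28.2.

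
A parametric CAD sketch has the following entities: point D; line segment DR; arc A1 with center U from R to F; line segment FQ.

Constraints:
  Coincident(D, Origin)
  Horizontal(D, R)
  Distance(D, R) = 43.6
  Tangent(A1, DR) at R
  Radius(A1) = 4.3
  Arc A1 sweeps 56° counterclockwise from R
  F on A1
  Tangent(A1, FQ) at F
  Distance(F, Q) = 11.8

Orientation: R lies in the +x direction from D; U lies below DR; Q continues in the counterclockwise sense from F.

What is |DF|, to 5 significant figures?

40.080

D is at the origin; D and R share the same y with |DR| = 43.6 and R on the +x side, so R = (43.600, 0.0000). A1 meets DR tangentially, so UR is at right angles to DR, so U = R + (0, -4.3) = (43.600, -4.3000). On A1, R sits at bearing 90° from U; a 56° counterclockwise sweep puts F at bearing 146°, so F = U + 4.3·(cos 146°, sin 146°) = (40.035, -1.8955). Then |DF| = |F − D| = 40.080.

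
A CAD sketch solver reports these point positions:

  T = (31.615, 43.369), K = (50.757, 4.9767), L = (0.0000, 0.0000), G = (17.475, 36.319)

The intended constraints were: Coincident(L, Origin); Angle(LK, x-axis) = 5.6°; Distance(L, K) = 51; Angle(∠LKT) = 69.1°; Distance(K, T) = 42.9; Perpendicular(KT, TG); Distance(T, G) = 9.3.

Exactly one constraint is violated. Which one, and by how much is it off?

Distance(T, G) = 9.3 — off by 6.50.

L = (0.00, 0.00) ✓; LK at 5.600° ✓; |LK| = 51.00 ✓; ∠LKT = 69.10° ✓; |KT| = 42.90 ✓; ∠(KT, TG) = 90.00° ✓; |TG| = 15.80 ✗.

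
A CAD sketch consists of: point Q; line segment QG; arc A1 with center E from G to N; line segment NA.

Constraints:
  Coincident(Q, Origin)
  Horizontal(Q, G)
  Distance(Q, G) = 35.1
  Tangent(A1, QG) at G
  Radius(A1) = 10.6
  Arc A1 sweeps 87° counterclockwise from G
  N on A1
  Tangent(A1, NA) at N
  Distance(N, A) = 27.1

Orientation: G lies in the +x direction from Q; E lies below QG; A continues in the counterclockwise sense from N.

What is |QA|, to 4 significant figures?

43.71

Q is at the origin; Q and G share the same y with |QG| = 35.1 and G on the +x side, so G = (35.10, 0.000). Since A1 is tangent to QG there, EG ⟂ QG, so E = G + (0, -10.6) = (35.10, -10.60). On A1, G sits at bearing 90° from E; an 87° counterclockwise sweep puts N at bearing 177°, so N = E + 10.6·(cos 177°, sin 177°) = (24.51, -10.05). The tangent condition forces EN to be normal to NA, so NA runs along (−sin 177°, cos 177°); with |NA| = 27.1, A = (23.10, -37.11). Then |QA| = |A − Q| = 43.71.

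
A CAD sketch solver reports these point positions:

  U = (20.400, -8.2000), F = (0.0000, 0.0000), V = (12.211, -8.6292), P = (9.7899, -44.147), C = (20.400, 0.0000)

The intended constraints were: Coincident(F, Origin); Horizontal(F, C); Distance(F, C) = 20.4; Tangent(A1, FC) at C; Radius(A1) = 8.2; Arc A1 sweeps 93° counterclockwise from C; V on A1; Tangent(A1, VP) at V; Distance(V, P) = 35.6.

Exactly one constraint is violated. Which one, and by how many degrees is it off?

Tangent(A1, VP) at V — off by 6.90°.

F = (0.00, 0.00) ✓; F.y = 0.00, C.y = 0.00 ✓; |FC| = 20.40 ✓; ∠(UC, CF) = 90.00° ✓; |UC| = 8.200 ✓; bearing(U→V) − bearing(U→C) = 93.00° ✓; |UV| = 8.200 ✓; ∠(UV, VP) = 96.90° ✗; |VP| = 35.60 ✓.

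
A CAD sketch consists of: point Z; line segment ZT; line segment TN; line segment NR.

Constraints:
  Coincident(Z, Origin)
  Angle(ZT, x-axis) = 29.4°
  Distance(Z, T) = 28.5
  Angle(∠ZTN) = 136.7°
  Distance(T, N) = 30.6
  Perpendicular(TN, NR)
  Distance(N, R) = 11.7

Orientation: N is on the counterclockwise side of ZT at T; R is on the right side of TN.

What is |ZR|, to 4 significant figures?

60.10

∠ZTN = 136.7°, so TN runs at 29.4° + (180° − 136.7°) = 72.70° from the x-axis; with |TN| = 30.6, N = T + 30.6·(cos 72.70°, sin 72.70°) = (33.93, 43.21). TN ⟂ NR; with |NR| = 11.7 on the right of TN, R = N + 11.7·(0.9548, -0.2974) = (45.10, 39.73). Then |ZR| = |R − Z| = 60.10.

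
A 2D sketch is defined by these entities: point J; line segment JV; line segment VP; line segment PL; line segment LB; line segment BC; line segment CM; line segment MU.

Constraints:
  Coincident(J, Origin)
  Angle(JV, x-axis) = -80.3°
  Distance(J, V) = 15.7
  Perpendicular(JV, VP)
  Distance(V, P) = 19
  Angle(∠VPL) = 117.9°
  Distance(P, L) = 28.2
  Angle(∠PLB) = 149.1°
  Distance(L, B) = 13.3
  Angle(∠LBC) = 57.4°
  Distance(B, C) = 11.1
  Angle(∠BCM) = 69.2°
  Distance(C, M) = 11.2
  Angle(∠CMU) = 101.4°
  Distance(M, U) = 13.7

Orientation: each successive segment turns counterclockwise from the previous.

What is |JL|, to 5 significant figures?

33.490

JV ⟂ VP, so VP runs at 9.7000°; with |VP| = 19.0, P = (21.374, -12.274). ∠VPL = 117.9° gives PL at 71.800° from the x-axis; with |PL| = 28.2, L = (30.181, 14.515). Then |JL| = |L − J| = 33.490.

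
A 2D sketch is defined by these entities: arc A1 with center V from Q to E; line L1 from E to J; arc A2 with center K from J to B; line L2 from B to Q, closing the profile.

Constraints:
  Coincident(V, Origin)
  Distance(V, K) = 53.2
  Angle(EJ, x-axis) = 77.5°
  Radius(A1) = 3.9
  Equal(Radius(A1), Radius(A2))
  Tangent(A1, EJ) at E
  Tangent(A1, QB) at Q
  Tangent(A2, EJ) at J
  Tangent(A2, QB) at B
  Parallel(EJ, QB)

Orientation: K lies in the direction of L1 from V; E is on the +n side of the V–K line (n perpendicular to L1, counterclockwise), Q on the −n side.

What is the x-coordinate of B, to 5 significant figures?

15.322

The slot axis is L1's direction at 77.5°, so u = (cos 77.5°, sin 77.5°) = (0.21644, 0.97630) and n = (−sin 77.5°, cos 77.5°) = (-0.97630, 0.21644). V is at the origin and K lies 53.2 along u from V, so K = 53.2·u = (11.515, 51.939). Tangency of A1 to both parallel lines with radius 3.9 puts E and Q at V ± 3.9·n: E = (-3.8076, 0.84411), Q = (3.8076, -0.84411). Equal radii place J and B the same way about K: J = K + 3.9·n = (7.7070, 52.783), B = K − 3.9·n = (15.322, 51.095). So B.x = 15.322.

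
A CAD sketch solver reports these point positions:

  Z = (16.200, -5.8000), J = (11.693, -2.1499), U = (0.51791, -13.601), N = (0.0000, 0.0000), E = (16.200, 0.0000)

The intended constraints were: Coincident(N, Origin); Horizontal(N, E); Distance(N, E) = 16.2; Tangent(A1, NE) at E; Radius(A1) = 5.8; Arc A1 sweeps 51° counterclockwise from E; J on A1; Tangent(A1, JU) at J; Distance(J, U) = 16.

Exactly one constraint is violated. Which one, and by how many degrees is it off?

Tangent(A1, JU) at J — off by 5.30°.

N = (0.00, 0.00) ✓; N.y = 0.00, E.y = 0.00 ✓; |NE| = 16.20 ✓; ∠(ZE, EN) = 90.00° ✓; |ZE| = 5.800 ✓; bearing(Z→J) − bearing(Z→E) = 51.00° ✓; |ZJ| = 5.800 ✓; ∠(ZJ, JU) = 95.30° ✗; |JU| = 16.00 ✓.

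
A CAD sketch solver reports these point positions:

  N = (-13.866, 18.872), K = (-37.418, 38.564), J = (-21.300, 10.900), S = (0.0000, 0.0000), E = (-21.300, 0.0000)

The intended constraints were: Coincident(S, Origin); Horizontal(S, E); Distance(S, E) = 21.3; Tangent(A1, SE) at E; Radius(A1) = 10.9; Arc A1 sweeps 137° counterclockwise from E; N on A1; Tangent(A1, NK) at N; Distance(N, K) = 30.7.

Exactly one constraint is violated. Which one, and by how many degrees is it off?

Tangent(A1, NK) at N — off by 3.10°.

S = (0.00, 0.00) ✓; S.y = 0.00, E.y = 0.00 ✓; |SE| = 21.30 ✓; ∠(JE, ES) = 90.00° ✓; |JE| = 10.90 ✓; bearing(J→N) − bearing(J→E) = 137.0° ✓; |JN| = 10.90 ✓; ∠(JN, NK) = 86.90° ✗; |NK| = 30.70 ✓.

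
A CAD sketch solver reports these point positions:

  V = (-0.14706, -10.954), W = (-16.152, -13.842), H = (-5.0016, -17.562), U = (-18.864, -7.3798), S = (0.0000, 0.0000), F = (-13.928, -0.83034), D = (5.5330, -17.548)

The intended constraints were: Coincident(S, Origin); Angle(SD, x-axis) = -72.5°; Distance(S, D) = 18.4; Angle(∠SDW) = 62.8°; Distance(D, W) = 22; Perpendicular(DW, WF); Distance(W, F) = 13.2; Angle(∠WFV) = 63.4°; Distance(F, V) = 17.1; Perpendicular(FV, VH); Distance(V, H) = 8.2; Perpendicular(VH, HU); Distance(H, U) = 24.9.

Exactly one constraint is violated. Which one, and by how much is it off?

Distance(H, U) = 24.9 — off by 7.70.

S = (0.00, 0.00) ✓; SD at -72.50° ✓; |SD| = 18.40 ✓; ∠SDW = 62.80° ✓; |DW| = 22.00 ✓; ∠(DW, WF) = 90.00° ✓; |WF| = 13.20 ✓; ∠WFV = 63.40° ✓; |FV| = 17.10 ✓; ∠(FV, VH) = 90.00° ✓; |VH| = 8.200 ✓; ∠(VH, HU) = 90.00° ✓; |HU| = 17.20 ✗.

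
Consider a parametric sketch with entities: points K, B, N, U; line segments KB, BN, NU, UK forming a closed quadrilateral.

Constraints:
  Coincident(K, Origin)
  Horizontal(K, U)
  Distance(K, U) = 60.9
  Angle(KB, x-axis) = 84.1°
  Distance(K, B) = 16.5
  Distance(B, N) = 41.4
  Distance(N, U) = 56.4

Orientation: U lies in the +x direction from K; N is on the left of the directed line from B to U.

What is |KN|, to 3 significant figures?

55.5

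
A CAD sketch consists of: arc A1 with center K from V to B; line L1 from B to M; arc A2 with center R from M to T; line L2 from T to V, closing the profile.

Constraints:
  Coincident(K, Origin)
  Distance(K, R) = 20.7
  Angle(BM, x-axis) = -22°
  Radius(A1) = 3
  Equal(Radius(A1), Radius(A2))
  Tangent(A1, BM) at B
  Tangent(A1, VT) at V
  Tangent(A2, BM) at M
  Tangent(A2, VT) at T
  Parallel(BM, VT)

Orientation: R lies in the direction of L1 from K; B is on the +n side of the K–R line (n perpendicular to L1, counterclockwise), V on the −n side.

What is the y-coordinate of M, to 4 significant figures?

-4.973

The slot axis is L1's direction at -22.0°, so u = (cos -22.0°, sin -22.0°) = (0.9272, -0.3746) and n = (−sin -22.0°, cos -22.0°) = (0.3746, 0.9272). K is at the origin and R lies 20.7 along u from K, so R = 20.7·u = (19.19, -7.754). Tangency of A1 to both parallel lines with radius 3.0 puts B and V at K ± 3.0·n: B = (1.124, 2.782), V = (-1.124, -2.782). Equal radii place M and T the same way about R: M = R + 3.0·n = (20.32, -4.973), T = R − 3.0·n = (18.07, -10.54). So M.y = -4.973.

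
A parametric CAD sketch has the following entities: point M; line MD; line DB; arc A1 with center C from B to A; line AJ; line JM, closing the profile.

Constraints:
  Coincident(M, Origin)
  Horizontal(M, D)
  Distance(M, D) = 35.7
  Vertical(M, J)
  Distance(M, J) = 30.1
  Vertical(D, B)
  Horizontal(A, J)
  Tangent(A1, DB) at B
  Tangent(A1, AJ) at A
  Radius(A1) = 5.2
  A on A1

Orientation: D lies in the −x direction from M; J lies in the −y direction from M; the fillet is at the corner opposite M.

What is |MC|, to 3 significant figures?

39.4

M is at the origin; MD is horizontal with |MD| = 35.7 and D on the −x side, so D = (-35.7, 0.00). MJ is vertical with |MJ| = 30.1 and J on the −y side, so J = (0.00, -30.1). The virtual corner opposite M is at (-35.7, -30.1). A1 meets DB tangentially, so CB is at right angles to DB and tangency of A1 to AJ means the radius CA is perpendicular to AJ, with radius 5.2, so the center C sits 5.2 in from both sides at C = (-30.5, -24.9). Then |MC| = |C − M| = 39.4.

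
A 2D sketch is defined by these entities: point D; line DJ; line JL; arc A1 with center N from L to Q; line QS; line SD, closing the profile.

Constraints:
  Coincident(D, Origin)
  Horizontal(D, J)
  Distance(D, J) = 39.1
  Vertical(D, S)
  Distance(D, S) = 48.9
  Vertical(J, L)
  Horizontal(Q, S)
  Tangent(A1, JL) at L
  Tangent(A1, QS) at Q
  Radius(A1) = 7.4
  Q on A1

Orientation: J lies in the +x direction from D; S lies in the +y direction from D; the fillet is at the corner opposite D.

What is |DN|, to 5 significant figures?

52.222

DS is vertical with |DS| = 48.9 and S on the +y side, so S = (0.0000, 48.900). The virtual corner opposite D is at (39.100, 48.900). The tangent condition forces NL to be normal to JL and A1 meets QS tangentially, so NQ is at right angles to QS, with radius 7.4, so the center N sits 7.4 in from both sides at N = (31.700, 41.500). Then |DN| = |N − D| = 52.222.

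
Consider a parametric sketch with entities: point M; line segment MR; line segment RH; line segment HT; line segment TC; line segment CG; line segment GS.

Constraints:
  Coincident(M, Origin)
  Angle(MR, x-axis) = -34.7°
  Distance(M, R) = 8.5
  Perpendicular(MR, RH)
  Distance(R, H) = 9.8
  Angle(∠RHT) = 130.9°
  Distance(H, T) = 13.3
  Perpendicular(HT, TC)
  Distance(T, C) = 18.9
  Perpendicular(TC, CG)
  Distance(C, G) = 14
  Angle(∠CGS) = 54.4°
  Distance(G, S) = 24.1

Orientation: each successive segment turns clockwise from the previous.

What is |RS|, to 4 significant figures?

21.34

M is at the origin; MR runs at -34.7° with length 8.5, so R = (6.988, -4.839). The perpendicularity gives RH at right angles to MR, so RH runs at -124.7°; with |RH| = 9.8, H = (1.409, -12.90). ∠RHT = 130.9° gives HT at -173.8° from the x-axis; with |HT| = 13.3, T = (-11.81, -14.33). HT is perpendicular to TC, so TC runs at 96.20°; with |TC| = 18.9, C = (-13.85, 4.457). TC is perpendicular to CG, so CG runs at 6.200°; with |CG| = 14.0, G = (0.06400, 5.969). ∠CGS = 54.4° gives GS at -119.4° from the x-axis; with |GS| = 24.1, S = (-11.77, -15.03). Then |RS| = |S − R| = 21.34.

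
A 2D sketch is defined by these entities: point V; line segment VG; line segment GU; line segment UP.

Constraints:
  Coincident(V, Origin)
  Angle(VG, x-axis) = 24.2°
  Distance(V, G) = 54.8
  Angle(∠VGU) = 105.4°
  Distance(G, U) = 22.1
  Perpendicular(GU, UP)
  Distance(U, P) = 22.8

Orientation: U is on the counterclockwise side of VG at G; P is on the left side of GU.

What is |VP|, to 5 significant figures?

47.385

V is at the origin; VG runs at 24.2° with length 54.8, so G = 54.8·(cos 24.2°, sin 24.2°) = (49.984, 22.464). ∠VGU = 105.4°, so GU runs at 24.2° + (180° − 105.4°) = 98.800° from the x-axis; with |GU| = 22.1, U = G + 22.1·(cos 98.800°, sin 98.800°) = (46.603, 44.304). GU ⟂ UP; with |UP| = 22.8 on the left of GU, P = U + 22.8·(-0.98823, -0.15299) = (24.072, 40.816). Then |VP| = |P − V| = 47.385.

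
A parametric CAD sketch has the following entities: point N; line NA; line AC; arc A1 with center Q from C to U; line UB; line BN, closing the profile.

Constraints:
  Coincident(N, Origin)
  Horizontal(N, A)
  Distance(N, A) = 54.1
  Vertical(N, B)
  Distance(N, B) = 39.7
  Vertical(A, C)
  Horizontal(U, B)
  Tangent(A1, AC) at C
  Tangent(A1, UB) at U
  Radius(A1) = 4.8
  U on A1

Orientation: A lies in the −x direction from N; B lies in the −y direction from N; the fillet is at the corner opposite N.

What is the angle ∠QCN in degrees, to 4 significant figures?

32.83°

The virtual corner opposite N is at (-54.10, -39.70). Tangency of A1 to AC means the radius QC is perpendicular to AC and the tangent condition forces QU to be normal to UB, with radius 4.8, so the center Q sits 4.8 in from both sides at Q = (-49.30, -34.90). That places the tangent points at C = (-54.10, -34.90) on AC and U = (-49.30, -39.70) on UB. Then cos ∠QCN = CQ·CN / (|CQ||CN|), giving 32.83°.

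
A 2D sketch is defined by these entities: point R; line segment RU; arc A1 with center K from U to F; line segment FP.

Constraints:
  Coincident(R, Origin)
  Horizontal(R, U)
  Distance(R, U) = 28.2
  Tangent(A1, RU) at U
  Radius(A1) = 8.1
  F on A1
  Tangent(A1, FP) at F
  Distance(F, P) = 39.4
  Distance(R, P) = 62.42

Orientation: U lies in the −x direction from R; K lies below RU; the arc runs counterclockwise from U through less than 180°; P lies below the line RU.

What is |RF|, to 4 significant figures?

36.83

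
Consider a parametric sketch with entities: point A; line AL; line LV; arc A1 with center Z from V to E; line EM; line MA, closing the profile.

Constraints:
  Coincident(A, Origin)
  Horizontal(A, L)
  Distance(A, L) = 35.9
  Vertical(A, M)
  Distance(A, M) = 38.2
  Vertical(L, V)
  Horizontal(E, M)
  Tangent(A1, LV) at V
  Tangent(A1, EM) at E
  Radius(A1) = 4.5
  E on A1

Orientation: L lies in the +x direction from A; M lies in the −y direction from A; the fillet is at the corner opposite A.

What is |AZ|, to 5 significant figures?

46.061

A is at the origin; AL is horizontal with |AL| = 35.9 and L on the +x side, so L = (35.900, 0.0000). A and M share the same x with |AM| = 38.2 and M on the −y side, so M = (0.0000, -38.200). The virtual corner opposite A is at (35.900, -38.200). The tangent condition forces ZV to be normal to LV and tangency of A1 to EM means the radius ZE is perpendicular to EM, with radius 4.5, so the center Z sits 4.5 in from both sides at Z = (31.400, -33.700). Then |AZ| = |Z − A| = 46.061.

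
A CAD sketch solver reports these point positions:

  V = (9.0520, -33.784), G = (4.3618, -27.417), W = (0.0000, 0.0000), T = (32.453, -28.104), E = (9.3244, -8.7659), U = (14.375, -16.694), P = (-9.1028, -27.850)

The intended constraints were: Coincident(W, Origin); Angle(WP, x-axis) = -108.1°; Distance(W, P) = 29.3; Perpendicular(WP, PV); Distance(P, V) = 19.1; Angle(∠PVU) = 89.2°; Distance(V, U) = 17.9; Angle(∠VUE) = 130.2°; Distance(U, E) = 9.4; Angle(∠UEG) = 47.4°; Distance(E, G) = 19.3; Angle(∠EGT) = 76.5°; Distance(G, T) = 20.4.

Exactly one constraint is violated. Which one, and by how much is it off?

Distance(G, T) = 20.4 — off by 7.70.

W = (0.00, 0.00) ✓; WP at -108.1° ✓; |WP| = 29.30 ✓; ∠(WP, PV) = 90.00° ✓; |PV| = 19.10 ✓; ∠PVU = 89.20° ✓; |VU| = 17.90 ✓; ∠VUE = 130.2° ✓; |UE| = 9.400 ✓; ∠UEG = 47.40° ✓; |EG| = 19.30 ✓; ∠EGT = 76.50° ✓; |GT| = 28.10 ✗.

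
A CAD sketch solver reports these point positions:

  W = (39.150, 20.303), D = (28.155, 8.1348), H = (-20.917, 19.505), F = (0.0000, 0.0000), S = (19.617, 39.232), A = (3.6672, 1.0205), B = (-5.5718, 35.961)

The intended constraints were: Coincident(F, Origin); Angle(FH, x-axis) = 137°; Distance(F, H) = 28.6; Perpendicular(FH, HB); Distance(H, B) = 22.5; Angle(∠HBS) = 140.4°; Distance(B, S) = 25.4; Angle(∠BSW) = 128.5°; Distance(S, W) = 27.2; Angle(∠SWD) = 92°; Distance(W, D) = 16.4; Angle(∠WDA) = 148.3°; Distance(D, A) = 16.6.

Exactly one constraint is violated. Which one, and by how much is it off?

Distance(D, A) = 16.6 — off by 8.90.

F = (0.00, 0.00) ✓; FH at 137.0° ✓; |FH| = 28.60 ✓; ∠(FH, HB) = 90.00° ✓; |HB| = 22.50 ✓; ∠HBS = 140.4° ✓; |BS| = 25.40 ✓; ∠BSW = 128.5° ✓; |SW| = 27.20 ✓; ∠SWD = 92.00° ✓; |WD| = 16.40 ✓; ∠WDA = 148.3° ✓; |DA| = 25.50 ✗.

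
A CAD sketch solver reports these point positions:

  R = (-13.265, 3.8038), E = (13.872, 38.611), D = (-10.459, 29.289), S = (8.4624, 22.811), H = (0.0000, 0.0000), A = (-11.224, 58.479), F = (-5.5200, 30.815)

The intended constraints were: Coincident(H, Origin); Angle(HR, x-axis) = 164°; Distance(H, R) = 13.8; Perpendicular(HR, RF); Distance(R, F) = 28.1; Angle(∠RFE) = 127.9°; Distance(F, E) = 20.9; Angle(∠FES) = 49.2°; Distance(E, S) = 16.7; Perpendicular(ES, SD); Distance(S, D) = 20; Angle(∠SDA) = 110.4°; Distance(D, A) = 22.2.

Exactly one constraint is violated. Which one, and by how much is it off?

Distance(D, A) = 22.2 — off by 7.00.

H = (0.00, 0.00) ✓; HR at 164.0° ✓; |HR| = 13.80 ✓; ∠(HR, RF) = 90.00° ✓; |RF| = 28.10 ✓; ∠RFE = 127.9° ✓; |FE| = 20.90 ✓; ∠FES = 49.20° ✓; |ES| = 16.70 ✓; ∠(ES, SD) = 90.00° ✓; |SD| = 20.00 ✓; ∠SDA = 110.4° ✓; |DA| = 29.20 ✗.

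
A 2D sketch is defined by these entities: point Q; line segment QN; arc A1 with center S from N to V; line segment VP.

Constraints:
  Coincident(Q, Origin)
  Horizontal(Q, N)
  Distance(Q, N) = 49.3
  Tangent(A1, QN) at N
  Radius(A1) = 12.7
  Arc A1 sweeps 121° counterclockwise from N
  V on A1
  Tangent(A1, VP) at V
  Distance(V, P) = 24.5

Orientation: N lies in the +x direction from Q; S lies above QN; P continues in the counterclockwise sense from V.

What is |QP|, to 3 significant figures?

62.3

On A1, N sits at bearing -90° from S; a 121° counterclockwise sweep puts V at bearing 31°, so V = S + 12.7·(cos 31°, sin 31°) = (60.2, 19.2). A1 meets VP tangentially, so SV is at right angles to VP, so VP runs along (−sin 31°, cos 31°); with |VP| = 24.5, P = (47.6, 40.2). Then |QP| = |P − Q| = 62.3.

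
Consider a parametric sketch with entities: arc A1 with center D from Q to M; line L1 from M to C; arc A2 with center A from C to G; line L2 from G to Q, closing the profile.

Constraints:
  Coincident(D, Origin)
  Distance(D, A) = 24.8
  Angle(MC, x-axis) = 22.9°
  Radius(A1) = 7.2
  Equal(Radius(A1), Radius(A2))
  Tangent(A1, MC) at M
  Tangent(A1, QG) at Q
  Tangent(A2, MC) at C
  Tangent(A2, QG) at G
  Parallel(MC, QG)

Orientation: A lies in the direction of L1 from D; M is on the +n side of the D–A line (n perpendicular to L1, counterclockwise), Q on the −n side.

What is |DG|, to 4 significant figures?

25.82

The slot axis is L1's direction at 22.9°, so u = (cos 22.9°, sin 22.9°) = (0.9212, 0.3891) and n = (−sin 22.9°, cos 22.9°) = (-0.3891, 0.9212). D is at the origin and A lies 24.8 along u from D, so A = 24.8·u = (22.85, 9.650). Tangency of A1 to both parallel lines with radius 7.2 puts M and Q at D ± 7.2·n: M = (-2.802, 6.633), Q = (2.802, -6.633). Equal radii place C and G the same way about A: C = A + 7.2·n = (20.04, 16.28), G = A − 7.2·n = (25.65, 3.018). Then |DG| = |G − D| = 25.82.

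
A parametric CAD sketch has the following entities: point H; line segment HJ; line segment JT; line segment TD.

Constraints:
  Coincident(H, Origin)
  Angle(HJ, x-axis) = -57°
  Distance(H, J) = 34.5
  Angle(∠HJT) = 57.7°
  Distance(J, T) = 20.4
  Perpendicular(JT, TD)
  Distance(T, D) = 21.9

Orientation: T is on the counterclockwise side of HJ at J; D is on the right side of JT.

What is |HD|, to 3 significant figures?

51.1

H is at the origin; HJ runs at -57.0° with length 34.5, so J = 34.5·(cos -57.0°, sin -57.0°) = (18.8, -28.9). ∠HJT = 57.7°, so JT runs at -57.0° + (180° − 57.7°) = 65.3° from the x-axis; with |JT| = 20.4, T = J + 20.4·(cos 65.3°, sin 65.3°) = (27.3, -10.4). JT is perpendicular to TD; with |TD| = 21.9 on the right of JT, D = T + 21.9·(0.909, -0.418) = (47.2, -19.6). Then |HD| = |D − H| = 51.1.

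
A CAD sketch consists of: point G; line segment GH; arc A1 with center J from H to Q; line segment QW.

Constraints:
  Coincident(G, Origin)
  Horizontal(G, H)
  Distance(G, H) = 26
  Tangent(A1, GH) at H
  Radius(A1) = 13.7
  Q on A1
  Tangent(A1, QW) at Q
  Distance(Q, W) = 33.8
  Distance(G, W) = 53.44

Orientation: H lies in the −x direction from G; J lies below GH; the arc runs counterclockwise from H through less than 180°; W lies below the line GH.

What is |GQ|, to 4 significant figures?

43.06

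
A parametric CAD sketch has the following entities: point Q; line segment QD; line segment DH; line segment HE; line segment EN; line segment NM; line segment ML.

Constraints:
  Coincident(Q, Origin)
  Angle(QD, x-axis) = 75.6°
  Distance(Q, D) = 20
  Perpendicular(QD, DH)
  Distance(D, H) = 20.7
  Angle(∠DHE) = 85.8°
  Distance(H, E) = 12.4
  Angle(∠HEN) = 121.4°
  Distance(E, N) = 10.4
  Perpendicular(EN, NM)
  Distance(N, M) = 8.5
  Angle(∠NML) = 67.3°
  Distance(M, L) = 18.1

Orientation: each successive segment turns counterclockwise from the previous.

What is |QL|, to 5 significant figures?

27.400

Q is at the origin; QD runs at 75.6° with length 20.0, so D = (4.9738, 19.372). QD is perpendicular to DH, so DH runs at 165.60°; with |DH| = 20.7, H = (-15.076, 24.520). ∠DHE = 85.8° gives HE at -100.20° from the x-axis; with |HE| = 12.4, E = (-17.272, 12.316). ∠HEN = 121.4° gives EN at -41.600° from the x-axis; with |EN| = 10.4, N = (-9.4946, 5.4107). EN ⟂ NM, so NM runs at 48.400°; with |NM| = 8.5, M = (-3.8513, 11.767). ∠NML = 67.3° gives ML at 161.10° from the x-axis; with |ML| = 18.1, L = (-20.975, 17.630). Then |QL| = |L − Q| = 27.400.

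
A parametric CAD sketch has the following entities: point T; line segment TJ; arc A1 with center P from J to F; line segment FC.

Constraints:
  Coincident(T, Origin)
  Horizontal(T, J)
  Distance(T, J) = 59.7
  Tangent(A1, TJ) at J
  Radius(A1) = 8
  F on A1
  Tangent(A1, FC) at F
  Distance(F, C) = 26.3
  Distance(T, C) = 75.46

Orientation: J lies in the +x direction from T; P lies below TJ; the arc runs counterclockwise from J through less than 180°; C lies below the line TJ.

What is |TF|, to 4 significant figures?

54.37

T is at the origin; TJ is horizontal with |TJ| = 59.7 and J on the +x side, so J = (59.70, 0.000). The tangent condition forces PJ to be normal to TJ, so P = J + (0, -8) = (59.70, -8.000). Since PF ⟂ FC (tangency), |PC| = √(8.0² + 26.3²) = 27.49 regardless of where F sits on A1. So C lies on both circle(T, 75.46) and circle(P, 27.49); the below-TJ intersection is C = (67.13, -34.47). F is the foot of the tangent from C: F = (52.96, -12.31).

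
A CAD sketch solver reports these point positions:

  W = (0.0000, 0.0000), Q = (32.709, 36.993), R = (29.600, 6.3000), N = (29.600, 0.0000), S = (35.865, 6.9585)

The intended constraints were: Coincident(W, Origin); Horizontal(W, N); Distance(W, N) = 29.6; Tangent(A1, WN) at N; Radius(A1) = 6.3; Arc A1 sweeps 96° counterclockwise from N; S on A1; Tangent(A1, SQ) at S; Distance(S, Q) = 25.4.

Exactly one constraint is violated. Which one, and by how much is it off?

Distance(S, Q) = 25.4 — off by 4.80.

W = (0.00, 0.00) ✓; W.y = 0.00, N.y = 0.00 ✓; |WN| = 29.60 ✓; ∠(RN, NW) = 90.00° ✓; |RN| = 6.300 ✓; bearing(R→S) − bearing(R→N) = 96.00° ✓; |RS| = 6.300 ✓; ∠(RS, SQ) = 90.00° ✓; |SQ| = 30.20 ✗.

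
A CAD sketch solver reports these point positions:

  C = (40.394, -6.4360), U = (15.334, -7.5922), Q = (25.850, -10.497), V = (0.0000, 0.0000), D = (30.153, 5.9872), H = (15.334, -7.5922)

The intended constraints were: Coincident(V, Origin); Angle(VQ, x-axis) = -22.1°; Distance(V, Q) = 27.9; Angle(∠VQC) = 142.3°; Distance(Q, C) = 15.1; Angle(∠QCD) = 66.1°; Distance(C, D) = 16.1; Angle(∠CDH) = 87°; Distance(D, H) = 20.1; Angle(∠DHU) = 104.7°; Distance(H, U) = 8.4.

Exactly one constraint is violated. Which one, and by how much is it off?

Distance(H, U) = 8.4 — off by 8.40.

V = (0.00, 0.00) ✓; VQ at -22.10° ✓; |VQ| = 27.90 ✓; ∠VQC = 142.3° ✓; |QC| = 15.10 ✓; ∠QCD = 66.10° ✓; |CD| = 16.10 ✓; ∠CDH = 87.00° ✓; |DH| = 20.10 ✓; ∠DHU = 104.7° ✓; |HU| = 0.000 ✗.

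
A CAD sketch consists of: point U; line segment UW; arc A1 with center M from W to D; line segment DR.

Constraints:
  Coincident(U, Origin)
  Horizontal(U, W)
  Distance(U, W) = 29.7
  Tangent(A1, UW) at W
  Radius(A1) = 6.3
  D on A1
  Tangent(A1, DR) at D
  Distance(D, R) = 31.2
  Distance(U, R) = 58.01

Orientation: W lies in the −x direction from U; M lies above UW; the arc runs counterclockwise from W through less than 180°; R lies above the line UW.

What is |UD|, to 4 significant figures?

27.66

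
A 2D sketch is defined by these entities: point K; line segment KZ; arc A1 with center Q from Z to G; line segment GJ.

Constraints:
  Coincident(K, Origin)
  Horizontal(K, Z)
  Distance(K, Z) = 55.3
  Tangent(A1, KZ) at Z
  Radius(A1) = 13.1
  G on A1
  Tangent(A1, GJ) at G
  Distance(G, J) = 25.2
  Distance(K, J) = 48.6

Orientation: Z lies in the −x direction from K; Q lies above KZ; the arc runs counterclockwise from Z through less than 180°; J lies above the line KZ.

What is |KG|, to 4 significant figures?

43.77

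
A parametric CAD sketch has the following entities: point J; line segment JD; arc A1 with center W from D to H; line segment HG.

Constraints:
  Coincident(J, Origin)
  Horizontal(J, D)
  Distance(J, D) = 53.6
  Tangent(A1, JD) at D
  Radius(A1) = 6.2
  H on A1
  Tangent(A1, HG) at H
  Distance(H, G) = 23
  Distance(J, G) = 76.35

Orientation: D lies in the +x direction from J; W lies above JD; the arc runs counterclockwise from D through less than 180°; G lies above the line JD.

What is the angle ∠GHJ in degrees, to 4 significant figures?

136.3°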